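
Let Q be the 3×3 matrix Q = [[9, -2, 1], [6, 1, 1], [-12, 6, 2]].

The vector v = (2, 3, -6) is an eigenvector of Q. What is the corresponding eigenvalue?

Compute Qv: Q·(2, 3, -6) = (6, 9, -18).
Since Qv = λv, compare component 1: 6 = λ·2, so λ = 3.

3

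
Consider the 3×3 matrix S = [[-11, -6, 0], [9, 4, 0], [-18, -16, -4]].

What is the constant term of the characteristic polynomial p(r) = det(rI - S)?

p(0) = det(0·I − S) = det(−S) = (−1)^3·det(S).
det(S) = -40, so p(0) = 40.

40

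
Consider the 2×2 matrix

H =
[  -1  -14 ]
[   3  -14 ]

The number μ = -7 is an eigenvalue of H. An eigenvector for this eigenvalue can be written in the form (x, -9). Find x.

We need (H + 7I)v = 0.
H + 7I = [[6, -14], [3, -7]].
Row 1: (6)·x + (-14)·-9 = 0
Row 2: (3)·x + (-7)·-9 = 0
Solving gives x = -21.
Check: H·(-21, -9) = (147, 63) = -7·(-21, -9).

-21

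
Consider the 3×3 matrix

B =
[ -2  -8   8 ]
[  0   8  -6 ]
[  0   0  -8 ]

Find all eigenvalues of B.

-8, -2, 8

B is upper triangular, so its eigenvalues are the diagonal entries.
Diagonal: -2, 8, -8.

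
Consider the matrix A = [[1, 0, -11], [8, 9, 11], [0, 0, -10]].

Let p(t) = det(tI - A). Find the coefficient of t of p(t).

-91

p(t) = t^3 - 91t + 90.
The coefficient of t is -91.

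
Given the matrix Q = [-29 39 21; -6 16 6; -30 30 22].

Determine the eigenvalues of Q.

-8, 7, 10

Set up det(tI - Q) = 0.
Expanding the 3×3 determinant: p(t) = t^3 - 9t^2 - 66t + 560.
Rational-root test: t = -8 gives p(-8) = 0.
Factor out (t + 8): p(t) = (t + 8)·(t^2 - 17t + 70).
The quadratic factors as (t - 7)·(t - 10).
Eigenvalues: -8, 7, 10.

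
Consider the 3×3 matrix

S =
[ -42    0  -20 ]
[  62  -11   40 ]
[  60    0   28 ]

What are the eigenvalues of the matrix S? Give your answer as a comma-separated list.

-12, -11, -2

The characteristic polynomial is p(μ) = det(μI - S).
Expanding along the first row, p(μ) = μ^3 + 25μ^2 + 178μ + 264.
Since p(-11) = 0, μ = -11 is a root.
Dividing by (μ + 11) leaves μ^2 + 14μ + 24.
The quadratic factors as (μ + 12)·(μ + 2).
Eigenvalues: -12, -11, -2.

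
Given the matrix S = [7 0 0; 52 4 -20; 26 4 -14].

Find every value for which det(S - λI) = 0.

-6, -4, 7

Set up det(λI - S) = 0.
Expanding along the first row, p(λ) = λ^3 + 3λ^2 - 46λ - 168.
Try λ = -6: p(-6) = 0, so -6 is a root.
Factor out (λ + 6): p(λ) = (λ + 6)·(λ^2 - 3λ - 28).
The quadratic factors as (λ + 4)·(λ - 7).
Eigenvalues: -6, -4, 7.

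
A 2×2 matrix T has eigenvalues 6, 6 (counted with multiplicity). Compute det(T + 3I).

81

If T has eigenvalues 6, 6, then T + 3I has eigenvalues 9, 9.
det(T + 3I) = (9) · (9) = 81.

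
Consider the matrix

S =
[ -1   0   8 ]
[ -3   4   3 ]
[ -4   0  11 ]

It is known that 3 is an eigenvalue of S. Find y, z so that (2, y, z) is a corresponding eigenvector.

We need (S - 3I)v = 0.
S - 3I = [[-4, 0, 8], [-3, 1, 3], [-4, 0, 8]].
Row 1: (-4)·2 + (0)·y + (8)·z = 0
Row 2: (-3)·2 + (1)·y + (3)·z = 0
Row 3: (-4)·2 + (0)·y + (8)·z = 0
Solving gives y = 3, z = 1.
Check: S·(2, 3, 1) = (6, 9, 3) = 3·(2, 3, 1).

3, 1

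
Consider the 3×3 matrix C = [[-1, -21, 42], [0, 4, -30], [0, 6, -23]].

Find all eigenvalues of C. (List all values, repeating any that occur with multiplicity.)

Compute the characteristic polynomial p(t) = det(tI - C).
Expanding along the first row, p(t) = t^3 + 20t^2 + 107t + 88.
Try t = -1: p(-1) = 0, so -1 is a root.
Factor out (t + 1): p(t) = (t + 1)·(t^2 + 19t + 88).
The quadratic factors as (t + 11)·(t + 8).
Eigenvalues: -11, -8, -1.

-11, -8, -1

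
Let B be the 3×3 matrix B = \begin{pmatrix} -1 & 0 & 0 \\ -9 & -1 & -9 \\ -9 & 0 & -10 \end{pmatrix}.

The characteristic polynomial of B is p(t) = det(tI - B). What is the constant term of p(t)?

10

p(t) = t^3 + 12t^2 + 21t + 10.
The constant term is 10.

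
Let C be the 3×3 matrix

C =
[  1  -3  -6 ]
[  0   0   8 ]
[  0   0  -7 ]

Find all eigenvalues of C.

C is upper triangular, so its eigenvalues are the diagonal entries.
Diagonal: 1, 0, -7.

-7, 0, 1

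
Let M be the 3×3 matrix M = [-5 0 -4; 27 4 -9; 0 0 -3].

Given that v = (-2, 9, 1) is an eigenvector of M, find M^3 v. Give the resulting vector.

First find the eigenvalue: Mv = (6, -27, -3) = -3·(-2, 9, 1), so λ = -3.
Then M^3 v = λ^3·v = (-3)^3·(-2, 9, 1) = -27·(-2, 9, 1) = (54, -243, -27).

(54, -243, -27)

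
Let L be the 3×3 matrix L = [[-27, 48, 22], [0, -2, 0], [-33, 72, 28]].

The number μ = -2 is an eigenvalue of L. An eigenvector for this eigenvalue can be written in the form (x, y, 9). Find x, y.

6, -1

We need (L + 2I)v = 0.
L + 2I = [[-25, 48, 22], [0, 0, 0], [-33, 72, 30]].
Row 1: (-25)·x + (48)·y + (22)·9 = 0
Row 2: (0)·x + (0)·y + (0)·9 = 0
Row 3: (-33)·x + (72)·y + (30)·9 = 0
Solving gives x = 6, y = -1.
Check: L·(6, -1, 9) = (-12, 2, -18) = -2·(6, -1, 9).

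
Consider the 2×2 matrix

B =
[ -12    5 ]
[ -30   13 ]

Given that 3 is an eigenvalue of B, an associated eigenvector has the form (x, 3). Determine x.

We need (B - 3I)v = 0.
B - 3I = [[-15, 5], [-30, 10]].
Row 1: (-15)·x + (5)·3 = 0
Row 2: (-30)·x + (10)·3 = 0
Solving gives x = 1.
Check: B·(1, 3) = (3, 9) = 3·(1, 3).

1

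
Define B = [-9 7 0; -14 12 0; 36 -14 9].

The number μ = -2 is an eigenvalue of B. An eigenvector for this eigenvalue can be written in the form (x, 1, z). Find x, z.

1, -2

We need (B + 2I)v = 0.
B + 2I = [[-7, 7, 0], [-14, 14, 0], [36, -14, 11]].
Row 1: (-7)·x + (7)·1 + (0)·z = 0
Row 2: (-14)·x + (14)·1 + (0)·z = 0
Row 3: (36)·x + (-14)·1 + (11)·z = 0
Solving gives x = 1, z = -2.
Check: B·(1, 1, -2) = (-2, -2, 4) = -2·(1, 1, -2).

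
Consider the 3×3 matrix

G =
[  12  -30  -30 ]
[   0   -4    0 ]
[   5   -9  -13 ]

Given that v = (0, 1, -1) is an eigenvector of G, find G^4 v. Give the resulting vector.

(0, 256, -256)

First find the eigenvalue: Gv = (0, -4, 4) = -4·(0, 1, -1), so λ = -4.
Then G^4 v = λ^4·v = (-4)^4·(0, 1, -1) = 256·(0, 1, -1) = (0, 256, -256).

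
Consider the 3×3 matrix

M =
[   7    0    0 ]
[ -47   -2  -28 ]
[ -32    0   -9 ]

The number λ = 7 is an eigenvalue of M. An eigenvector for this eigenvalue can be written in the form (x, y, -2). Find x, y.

We need (M - 7I)v = 0.
M - 7I = [[0, 0, 0], [-47, -9, -28], [-32, 0, -16]].
Row 1: (0)·x + (0)·y + (0)·-2 = 0
Row 2: (-47)·x + (-9)·y + (-28)·-2 = 0
Row 3: (-32)·x + (0)·y + (-16)·-2 = 0
Solving gives x = 1, y = 1.
Check: M·(1, 1, -2) = (7, 7, -14) = 7·(1, 1, -2).

1, 1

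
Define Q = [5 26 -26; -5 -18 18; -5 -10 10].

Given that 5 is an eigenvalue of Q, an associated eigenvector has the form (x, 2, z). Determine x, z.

We need (Q - 5I)v = 0.
Q - 5I = [[0, 26, -26], [-5, -23, 18], [-5, -10, 5]].
Row 1: (0)·x + (26)·2 + (-26)·z = 0
Row 2: (-5)·x + (-23)·2 + (18)·z = 0
Row 3: (-5)·x + (-10)·2 + (5)·z = 0
Solving gives x = -2, z = 2.
Check: Q·(-2, 2, 2) = (-10, 10, 10) = 5·(-2, 2, 2).

-2, 2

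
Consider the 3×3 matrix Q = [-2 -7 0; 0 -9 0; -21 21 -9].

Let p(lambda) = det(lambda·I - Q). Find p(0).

p(0) = det(0·I − Q) = det(−Q) = (−1)^3·det(Q).
det(Q) = -162, so p(0) = 162.

162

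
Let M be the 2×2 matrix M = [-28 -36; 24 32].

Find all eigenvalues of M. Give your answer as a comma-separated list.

-4, 8

det(M - tI) = (-28 - t)(32 - t) - (-36)·(24) = t^2 - 4t - 32.
This factors as (t + 4)·(t - 8) = 0.
Eigenvalues: -4, 8.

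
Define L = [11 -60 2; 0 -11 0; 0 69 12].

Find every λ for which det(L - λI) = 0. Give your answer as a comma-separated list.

Set up det(λI - L) = 0.
Cofactor expansion gives p(λ) = λ^3 - 12λ^2 - 121λ + 1452.
Try λ = -11: p(-11) = 0, so -11 is a root.
Factor out (λ + 11): p(λ) = (λ + 11)·(λ^2 - 23λ + 132).
The quadratic factors as (λ - 11)·(λ - 12).
Eigenvalues: -11, 11, 12.

-11, 11, 12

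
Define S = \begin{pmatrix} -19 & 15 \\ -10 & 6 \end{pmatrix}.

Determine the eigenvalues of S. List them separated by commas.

det(S - lambda·I) = (-19 - lambda)(6 - lambda) - (15)·(-10) = lambda^2 + 13·lambda + 36.
This factors as (lambda + 9)·(lambda + 4) = 0.
Eigenvalues: -9, -4.

-9, -4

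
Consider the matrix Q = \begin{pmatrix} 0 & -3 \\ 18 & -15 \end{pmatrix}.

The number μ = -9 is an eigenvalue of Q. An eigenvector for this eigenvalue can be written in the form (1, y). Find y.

We need (Q + 9I)v = 0.
Q + 9I = [[9, -3], [18, -6]].
Row 1: (9)·1 + (-3)·y = 0
Row 2: (18)·1 + (-6)·y = 0
Solving gives y = 3.
Check: Q·(1, 3) = (-9, -27) = -9·(1, 3).

3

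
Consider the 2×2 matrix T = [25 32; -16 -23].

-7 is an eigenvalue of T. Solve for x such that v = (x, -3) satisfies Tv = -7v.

3

We need (T + 7I)v = 0.
T + 7I = [[32, 32], [-16, -16]].
Row 1: (32)·x + (32)·-3 = 0
Row 2: (-16)·x + (-16)·-3 = 0
Solving gives x = 3.
Check: T·(3, -3) = (-21, 21) = -7·(3, -3).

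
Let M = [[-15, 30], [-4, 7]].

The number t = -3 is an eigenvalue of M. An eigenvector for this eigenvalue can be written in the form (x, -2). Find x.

-5

We need (M + 3I)v = 0.
M + 3I = [[-12, 30], [-4, 10]].
Row 1: (-12)·x + (30)·-2 = 0
Row 2: (-4)·x + (10)·-2 = 0
Solving gives x = -5.
Check: M·(-5, -2) = (15, 6) = -3·(-5, -2).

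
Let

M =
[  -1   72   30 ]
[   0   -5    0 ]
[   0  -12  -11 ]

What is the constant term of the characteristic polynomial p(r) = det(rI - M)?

55

p(0) = det(0·I − M) = det(−M) = (−1)^3·det(M).
det(M) = -55, so p(0) = 55.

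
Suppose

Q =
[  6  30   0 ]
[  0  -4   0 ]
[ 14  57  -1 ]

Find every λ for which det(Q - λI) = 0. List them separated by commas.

The characteristic polynomial is p(λ) = det(λI - Q).
Expanding the 3×3 determinant: p(λ) = λ^3 - λ^2 - 26λ - 24.
Try λ = -4: p(-4) = 0, so -4 is a root.
Factor out (λ + 4): p(λ) = (λ + 4)·(λ^2 - 5λ - 6).
The quadratic factors as (λ + 1)·(λ - 6).
Eigenvalues: -4, -1, 6.

-4, -1, 6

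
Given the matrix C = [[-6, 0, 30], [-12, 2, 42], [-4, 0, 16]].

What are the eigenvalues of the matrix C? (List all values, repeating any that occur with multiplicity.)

2, 4, 6

Set up det(tI - C) = 0.
Expanding the 3×3 determinant: p(t) = t^3 - 12t^2 + 44t - 48.
Rational-root test: t = 4 gives p(4) = 0.
Factor out (t - 4): p(t) = (t - 4)·(t^2 - 8t + 12).
The quadratic factors as (t - 2)·(t - 6).
Eigenvalues: 2, 4, 6.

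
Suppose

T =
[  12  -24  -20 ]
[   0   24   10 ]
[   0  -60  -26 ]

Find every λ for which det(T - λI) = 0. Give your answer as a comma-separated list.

Compute the characteristic polynomial p(r) = det(rI - T).
Cofactor expansion gives p(r) = r^3 - 10r^2 - 48r + 288.
Try r = -6: p(-6) = 0, so -6 is a root.
Dividing by (r + 6) leaves r^2 - 16r + 48.
The quadratic factors as (r - 4)·(r - 12).
Eigenvalues: -6, 4, 12.

-6, 4, 12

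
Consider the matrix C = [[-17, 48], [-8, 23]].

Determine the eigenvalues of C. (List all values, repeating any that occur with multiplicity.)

-1, 7

det(C - sI) = (-17 - s)(23 - s) - (48)·(-8) = s^2 - 6s - 7.
This factors as (s + 1)·(s - 7) = 0.
Eigenvalues: -1, 7.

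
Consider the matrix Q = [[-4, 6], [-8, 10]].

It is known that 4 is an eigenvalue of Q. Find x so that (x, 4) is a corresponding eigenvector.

3

We need (Q - 4I)v = 0.
Q - 4I = [[-8, 6], [-8, 6]].
Row 1: (-8)·x + (6)·4 = 0
Row 2: (-8)·x + (6)·4 = 0
Solving gives x = 3.
Check: Q·(3, 4) = (12, 16) = 4·(3, 4).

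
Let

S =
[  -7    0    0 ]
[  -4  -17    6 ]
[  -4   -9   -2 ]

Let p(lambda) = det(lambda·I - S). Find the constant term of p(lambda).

p(lambda) = lambda^3 + 26·lambda^2 + 221·lambda + 616.
The constant term is 616.

616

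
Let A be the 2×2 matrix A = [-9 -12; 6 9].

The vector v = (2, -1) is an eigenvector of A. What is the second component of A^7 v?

2187

First find the eigenvalue: Av = (-6, 3) = -3·(2, -1), so λ = -3.
Then A^7 v = λ^7·v = (-3)^7·(2, -1) = -2187·(2, -1) = (-4374, 2187).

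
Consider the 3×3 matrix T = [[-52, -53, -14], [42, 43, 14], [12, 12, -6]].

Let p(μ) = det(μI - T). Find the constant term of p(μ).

-60

p(μ) = μ^3 + 15μ^2 + 44μ - 60.
The constant term is -60.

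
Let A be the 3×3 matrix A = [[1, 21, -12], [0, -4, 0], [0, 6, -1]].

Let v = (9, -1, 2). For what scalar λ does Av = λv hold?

Compute Av: A·(9, -1, 2) = (-36, 4, -8).
Since Av = λv, compare component 1: -36 = λ·9, so λ = -4.

-4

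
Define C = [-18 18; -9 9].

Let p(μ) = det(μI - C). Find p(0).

0

p(0) = det(0·I − C) = det(−C) = (−1)^2·det(C).
det(C) = 0, so p(0) = 0.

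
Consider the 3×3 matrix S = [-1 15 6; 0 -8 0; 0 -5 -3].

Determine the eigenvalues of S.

The characteristic polynomial is p(r) = det(rI - S).
Expanding the 3×3 determinant: p(r) = r^3 + 12r^2 + 35r + 24.
Since p(-3) = 0, r = -3 is a root.
Factor out (r + 3): p(r) = (r + 3)·(r^2 + 9r + 8).
The quadratic factors as (r + 8)·(r + 1).
Eigenvalues: -8, -3, -1.

-8, -3, -1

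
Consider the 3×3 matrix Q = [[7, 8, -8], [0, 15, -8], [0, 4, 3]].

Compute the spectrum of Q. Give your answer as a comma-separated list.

7, 7, 11

Set up det(rI - Q) = 0.
Expanding along the first row, p(r) = r^3 - 25r^2 + 203r - 539.
Try r = 7: p(7) = 0, so 7 is a root.
Dividing by (r - 7) leaves r^2 - 18r + 77.
The quadratic factors as (r - 7)·(r - 11).
Eigenvalues: 7, 7, 11.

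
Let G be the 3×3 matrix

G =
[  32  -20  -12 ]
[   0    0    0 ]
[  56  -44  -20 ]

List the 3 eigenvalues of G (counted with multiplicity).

The characteristic polynomial is p(λ) = det(λI - G).
Cofactor expansion gives p(λ) = λ^3 - 12λ^2 + 32λ.
Rational-root test: λ = 0 gives p(0) = 0.
Factor out λ: p(λ) = λ·(λ^2 - 12λ + 32).
The quadratic factors as (λ - 4)·(λ - 8).
Eigenvalues: 0, 4, 8.

0, 4, 8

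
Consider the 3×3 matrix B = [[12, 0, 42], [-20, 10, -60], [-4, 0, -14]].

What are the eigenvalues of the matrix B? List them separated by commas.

The characteristic polynomial is p(t) = det(tI - B).
Expanding along the first row, p(t) = t^3 - 8t^2 - 20t.
Try t = 0: p(0) = 0, so 0 is a root.
Dividing by t leaves t^2 - 8t - 20.
The quadratic factors as (t + 2)·(t - 10).
Eigenvalues: -2, 0, 10.

-2, 0, 10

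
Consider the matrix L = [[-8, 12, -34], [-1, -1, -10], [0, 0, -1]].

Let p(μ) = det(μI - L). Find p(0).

20

p(0) = det(0·I − L) = det(−L) = (−1)^3·det(L).
det(L) = -20, so p(0) = 20.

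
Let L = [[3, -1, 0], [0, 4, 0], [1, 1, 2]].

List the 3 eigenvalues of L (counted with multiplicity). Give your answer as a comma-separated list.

Set up det(rI - L) = 0.
Cofactor expansion gives p(r) = r^3 - 9r^2 + 26r - 24.
Since p(2) = 0, r = 2 is a root.
Factor out (r - 2): p(r) = (r - 2)·(r^2 - 7r + 12).
The quadratic factors as (r - 3)·(r - 4).
Eigenvalues: 2, 3, 4.

2, 3, 4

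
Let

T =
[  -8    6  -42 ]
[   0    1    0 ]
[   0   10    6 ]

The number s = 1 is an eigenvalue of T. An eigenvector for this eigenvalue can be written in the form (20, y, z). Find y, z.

2, -4

We need (T - 1I)v = 0.
T - 1I = [[-9, 6, -42], [0, 0, 0], [0, 10, 5]].
Row 1: (-9)·20 + (6)·y + (-42)·z = 0
Row 2: (0)·20 + (0)·y + (0)·z = 0
Row 3: (0)·20 + (10)·y + (5)·z = 0
Solving gives y = 2, z = -4.
Check: T·(20, 2, -4) = (20, 2, -4) = 1·(20, 2, -4).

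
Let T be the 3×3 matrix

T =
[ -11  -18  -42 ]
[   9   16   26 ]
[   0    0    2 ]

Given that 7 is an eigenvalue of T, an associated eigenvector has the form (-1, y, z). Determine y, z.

1, 0

We need (T - 7I)v = 0.
T - 7I = [[-18, -18, -42], [9, 9, 26], [0, 0, -5]].
Row 1: (-18)·-1 + (-18)·y + (-42)·z = 0
Row 2: (9)·-1 + (9)·y + (26)·z = 0
Row 3: (0)·-1 + (0)·y + (-5)·z = 0
Solving gives y = 1, z = 0.
Check: T·(-1, 1, 0) = (-7, 7, 0) = 7·(-1, 1, 0).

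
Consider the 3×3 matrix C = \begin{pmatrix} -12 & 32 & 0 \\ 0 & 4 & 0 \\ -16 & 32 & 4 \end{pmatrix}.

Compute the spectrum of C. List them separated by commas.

-12, 4, 4

The characteristic polynomial is p(r) = det(rI - C).
Cofactor expansion gives p(r) = r^3 + 4r^2 - 80r + 192.
Since p(4) = 0, r = 4 is a root.
Factor out (r - 4): p(r) = (r - 4)·(r^2 + 8r - 48).
The quadratic factors as (r + 12)·(r - 4).
Eigenvalues: -12, 4, 4.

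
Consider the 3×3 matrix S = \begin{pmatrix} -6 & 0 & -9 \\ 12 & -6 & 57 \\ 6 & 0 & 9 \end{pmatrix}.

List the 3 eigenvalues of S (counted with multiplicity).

Set up det(λI - S) = 0.
Expanding the 3×3 determinant: p(λ) = λ^3 + 3λ^2 - 18λ.
Rational-root test: λ = 0 gives p(0) = 0.
Factor out λ: p(λ) = λ·(λ^2 + 3λ - 18).
The quadratic factors as (λ + 6)·(λ - 3).
Eigenvalues: -6, 0, 3.

-6, 0, 3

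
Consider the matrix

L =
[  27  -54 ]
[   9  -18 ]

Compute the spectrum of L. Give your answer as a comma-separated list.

0, 9

det(L - μI) = (27 - μ)(-18 - μ) - (-54)·(9) = μ^2 - 9μ.
This factors as μ·(μ - 9) = 0.
Eigenvalues: 0, 9.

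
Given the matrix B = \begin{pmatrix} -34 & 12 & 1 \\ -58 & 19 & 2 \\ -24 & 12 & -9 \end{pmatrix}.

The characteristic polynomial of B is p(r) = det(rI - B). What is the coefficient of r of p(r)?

p(r) = r^3 + 24r^2 + 185r + 450.
The coefficient of r is 185.

185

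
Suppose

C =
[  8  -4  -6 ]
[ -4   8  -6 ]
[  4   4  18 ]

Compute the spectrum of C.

Compute the characteristic polynomial p(r) = det(rI - C).
Expanding the 3×3 determinant: p(r) = r^3 - 34r^2 + 384r - 1440.
Try r = 10: p(10) = 0, so 10 is a root.
Dividing by (r - 10) leaves r^2 - 24r + 144.
The quadratic factor is (r - 12)^2.
Eigenvalues: 10, 12, 12.

10, 12, 12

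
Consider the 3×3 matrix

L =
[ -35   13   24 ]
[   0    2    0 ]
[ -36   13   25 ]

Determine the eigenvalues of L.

-11, 1, 2

Set up det(λI - L) = 0.
Expanding the 3×3 determinant: p(λ) = λ^3 + 8λ^2 - 31λ + 22.
Try λ = 2: p(2) = 0, so 2 is a root.
Dividing by (λ - 2) leaves λ^2 + 10λ - 11.
The quadratic factors as (λ + 11)·(λ - 1).
Eigenvalues: -11, 1, 2.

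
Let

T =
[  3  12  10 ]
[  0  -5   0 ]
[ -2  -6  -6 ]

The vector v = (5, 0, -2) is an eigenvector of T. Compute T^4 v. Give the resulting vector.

(5, 0, -2)

First find the eigenvalue: Tv = (-5, 0, 2) = -1·(5, 0, -2), so λ = -1.
Then T^4 v = λ^4·v = (-1)^4·(5, 0, -2) = 1·(5, 0, -2) = (5, 0, -2).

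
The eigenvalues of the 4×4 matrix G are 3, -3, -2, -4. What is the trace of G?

trace(G) is the sum of the eigenvalues: (3) + (-3) + (-2) + (-4) = -6.

-6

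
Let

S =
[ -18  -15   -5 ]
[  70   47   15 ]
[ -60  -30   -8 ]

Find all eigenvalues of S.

2, 7, 12

Set up det(rI - S) = 0.
Expanding along the first row, p(r) = r^3 - 21r^2 + 122r - 168.
Try r = 2: p(2) = 0, so 2 is a root.
Dividing by (r - 2) leaves r^2 - 19r + 84.
The quadratic factors as (r - 7)·(r - 12).
Eigenvalues: 2, 7, 12.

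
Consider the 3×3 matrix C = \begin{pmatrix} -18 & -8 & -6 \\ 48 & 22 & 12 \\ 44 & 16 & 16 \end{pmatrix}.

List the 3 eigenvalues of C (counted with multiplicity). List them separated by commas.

4, 6, 10

The characteristic polynomial is p(λ) = det(λI - C).
Expanding along the first row, p(λ) = λ^3 - 20λ^2 + 124λ - 240.
Since p(4) = 0, λ = 4 is a root.
Dividing by (λ - 4) leaves λ^2 - 16λ + 60.
The quadratic factors as (λ - 6)·(λ - 10).
Eigenvalues: 4, 6, 10.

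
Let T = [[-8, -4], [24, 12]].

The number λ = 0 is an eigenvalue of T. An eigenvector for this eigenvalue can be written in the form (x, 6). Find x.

We need (T)v = 0.
T = [[-8, -4], [24, 12]].
Row 1: (-8)·x + (-4)·6 = 0
Row 2: (24)·x + (12)·6 = 0
Solving gives x = -3.
Check: T·(-3, 6) = (0, 0) = 0·(-3, 6).

-3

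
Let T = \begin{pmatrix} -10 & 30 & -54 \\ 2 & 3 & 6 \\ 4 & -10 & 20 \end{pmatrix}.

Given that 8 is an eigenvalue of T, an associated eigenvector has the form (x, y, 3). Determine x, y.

We need (T - 8I)v = 0.
T - 8I = [[-18, 30, -54], [2, -5, 6], [4, -10, 12]].
Row 1: (-18)·x + (30)·y + (-54)·3 = 0
Row 2: (2)·x + (-5)·y + (6)·3 = 0
Row 3: (4)·x + (-10)·y + (12)·3 = 0
Solving gives x = -9, y = 0.
Check: T·(-9, 0, 3) = (-72, 0, 24) = 8·(-9, 0, 3).

-9, 0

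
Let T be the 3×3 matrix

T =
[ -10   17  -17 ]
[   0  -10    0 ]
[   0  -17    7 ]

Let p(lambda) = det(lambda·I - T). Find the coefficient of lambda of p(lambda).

p(lambda) = lambda^3 + 13·lambda^2 - 40·lambda - 700.
The coefficient of lambda is -40.

-40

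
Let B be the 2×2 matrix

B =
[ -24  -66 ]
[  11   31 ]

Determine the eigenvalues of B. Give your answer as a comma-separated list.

-2, 9

det(B - tI) = (-24 - t)(31 - t) - (-66)·(11) = t^2 - 7t - 18.
This factors as (t + 2)·(t - 9) = 0.
Eigenvalues: -2, 9.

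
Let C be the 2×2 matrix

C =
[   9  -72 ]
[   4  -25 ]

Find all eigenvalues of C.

-9, -7

det(C - μI) = (9 - μ)(-25 - μ) - (-72)·(4) = μ^2 + 16μ + 63.
This factors as (μ + 9)·(μ + 7) = 0.
Eigenvalues: -9, -7.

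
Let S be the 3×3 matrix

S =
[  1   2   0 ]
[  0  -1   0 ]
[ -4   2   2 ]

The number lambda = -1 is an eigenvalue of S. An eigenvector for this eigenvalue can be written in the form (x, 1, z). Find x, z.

We need (S + 1I)v = 0.
S + 1I = [[2, 2, 0], [0, 0, 0], [-4, 2, 3]].
Row 1: (2)·x + (2)·1 + (0)·z = 0
Row 2: (0)·x + (0)·1 + (0)·z = 0
Row 3: (-4)·x + (2)·1 + (3)·z = 0
Solving gives x = -1, z = -2.
Check: S·(-1, 1, -2) = (1, -1, 2) = -1·(-1, 1, -2).

-1, -2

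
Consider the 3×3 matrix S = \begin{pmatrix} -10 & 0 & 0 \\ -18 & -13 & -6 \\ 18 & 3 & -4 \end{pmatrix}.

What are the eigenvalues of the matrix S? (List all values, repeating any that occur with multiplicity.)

The characteristic polynomial is p(λ) = det(λI - S).
Expanding the 3×3 determinant: p(λ) = λ^3 + 27λ^2 + 240λ + 700.
Try λ = -10: p(-10) = 0, so -10 is a root.
Dividing by (λ + 10) leaves λ^2 + 17λ + 70.
The quadratic factors as (λ + 10)·(λ + 7).
Eigenvalues: -10, -10, -7.

-10, -10, -7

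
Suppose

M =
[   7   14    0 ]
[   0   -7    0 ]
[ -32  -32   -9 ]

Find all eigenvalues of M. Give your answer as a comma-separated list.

-9, -7, 7

Set up det(λI - M) = 0.
Expanding along the first row, p(λ) = λ^3 + 9λ^2 - 49λ - 441.
Try λ = -7: p(-7) = 0, so -7 is a root.
Factor out (λ + 7): p(λ) = (λ + 7)·(λ^2 + 2λ - 63).
The quadratic factors as (λ + 9)·(λ - 7).
Eigenvalues: -9, -7, 7.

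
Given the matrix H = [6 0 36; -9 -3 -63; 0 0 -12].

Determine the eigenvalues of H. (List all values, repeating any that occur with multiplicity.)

Set up det(tI - H) = 0.
Expanding the 3×3 determinant: p(t) = t^3 + 9t^2 - 54t - 216.
Try t = -12: p(-12) = 0, so -12 is a root.
Factor out (t + 12): p(t) = (t + 12)·(t^2 - 3t - 18).
The quadratic factors as (t + 3)·(t - 6).
Eigenvalues: -12, -3, 6.

-12, -3, 6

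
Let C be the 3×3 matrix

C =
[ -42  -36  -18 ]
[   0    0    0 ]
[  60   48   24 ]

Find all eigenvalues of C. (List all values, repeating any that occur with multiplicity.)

-12, -6, 0

Set up det(rI - C) = 0.
Expanding the 3×3 determinant: p(r) = r^3 + 18r^2 + 72r.
Rational-root test: r = 0 gives p(0) = 0.
Factor out r: p(r) = r·(r^2 + 18r + 72).
The quadratic factors as (r + 12)·(r + 6).
Eigenvalues: -12, -6, 0.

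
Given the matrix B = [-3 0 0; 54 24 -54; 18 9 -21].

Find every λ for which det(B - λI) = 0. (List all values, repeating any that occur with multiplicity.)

-3, -3, 6

Compute the characteristic polynomial p(μ) = det(μI - B).
Cofactor expansion gives p(μ) = μ^3 - 27μ - 54.
Rational-root test: μ = 6 gives p(6) = 0.
Dividing by (μ - 6) leaves μ^2 + 6μ + 9.
The quadratic factor is (μ + 3)^2.
Eigenvalues: -3, -3, 6.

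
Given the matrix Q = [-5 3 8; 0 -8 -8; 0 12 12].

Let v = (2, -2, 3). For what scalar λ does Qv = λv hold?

Compute Qv: Q·(2, -2, 3) = (8, -8, 12).
Since Qv = λv, compare component 1: 8 = λ·2, so λ = 4.

4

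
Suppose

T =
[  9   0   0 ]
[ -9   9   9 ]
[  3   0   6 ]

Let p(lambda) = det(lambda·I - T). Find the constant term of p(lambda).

-486

p(lambda) = lambda^3 - 24·lambda^2 + 189·lambda - 486.
The constant term is -486.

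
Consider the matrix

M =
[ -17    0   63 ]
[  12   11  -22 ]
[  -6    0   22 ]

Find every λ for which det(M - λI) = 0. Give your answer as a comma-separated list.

Compute the characteristic polynomial p(lambda) = det(lambda·I - M).
Cofactor expansion gives p(lambda) = lambda^3 - 16·lambda^2 + 59·lambda - 44.
Try lambda = 11: p(11) = 0, so 11 is a root.
Dividing by (lambda - 11) leaves lambda^2 - 5·lambda + 4.
The quadratic factors as (lambda - 1)·(lambda - 4).
Eigenvalues: 1, 4, 11.

1, 4, 11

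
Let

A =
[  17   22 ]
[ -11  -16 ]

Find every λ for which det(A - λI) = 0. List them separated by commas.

-5, 6

det(A - λI) = (17 - λ)(-16 - λ) - (22)·(-11) = λ^2 - λ - 30.
This factors as (λ + 5)·(λ - 6) = 0.
Eigenvalues: -5, 6.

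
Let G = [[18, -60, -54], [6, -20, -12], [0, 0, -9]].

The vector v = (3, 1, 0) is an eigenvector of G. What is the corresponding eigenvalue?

Compute Gv: G·(3, 1, 0) = (-6, -2, 0).
Since Gv = λv, compare component 1: -6 = λ·3, so λ = -2.

-2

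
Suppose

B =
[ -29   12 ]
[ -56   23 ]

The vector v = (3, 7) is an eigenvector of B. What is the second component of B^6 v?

First find the eigenvalue: Bv = (-3, -7) = -1·(3, 7), so λ = -1.
Then B^6 v = λ^6·v = (-1)^6·(3, 7) = 1·(3, 7) = (3, 7).

7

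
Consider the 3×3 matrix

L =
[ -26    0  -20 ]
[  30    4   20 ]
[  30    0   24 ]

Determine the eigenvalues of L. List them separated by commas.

-6, 4, 4

Set up det(sI - L) = 0.
Expanding along the first row, p(s) = s^3 - 2s^2 - 32s + 96.
Rational-root test: s = -6 gives p(-6) = 0.
Dividing by (s + 6) leaves s^2 - 8s + 16.
The quadratic factor is (s - 4)^2.
Eigenvalues: -6, 4, 4.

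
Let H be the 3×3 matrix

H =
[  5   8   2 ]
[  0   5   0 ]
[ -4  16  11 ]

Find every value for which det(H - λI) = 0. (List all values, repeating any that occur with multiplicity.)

5, 7, 9

Set up det(tI - H) = 0.
Expanding along the first row, p(t) = t^3 - 21t^2 + 143t - 315.
Try t = 5: p(5) = 0, so 5 is a root.
Factor out (t - 5): p(t) = (t - 5)·(t^2 - 16t + 63).
The quadratic factors as (t - 7)·(t - 9).
Eigenvalues: 5, 7, 9.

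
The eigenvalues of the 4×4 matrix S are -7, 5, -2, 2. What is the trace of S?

-2

trace(S) is the sum of the eigenvalues: (-7) + (5) + (-2) + (2) = -2.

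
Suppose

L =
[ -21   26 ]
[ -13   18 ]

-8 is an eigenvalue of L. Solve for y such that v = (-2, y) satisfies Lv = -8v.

We need (L + 8I)v = 0.
L + 8I = [[-13, 26], [-13, 26]].
Row 1: (-13)·-2 + (26)·y = 0
Row 2: (-13)·-2 + (26)·y = 0
Solving gives y = -1.
Check: L·(-2, -1) = (16, 8) = -8·(-2, -1).

-1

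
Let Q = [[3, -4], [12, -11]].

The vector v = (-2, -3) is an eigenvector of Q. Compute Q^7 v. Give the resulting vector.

(4374, 6561)

First find the eigenvalue: Qv = (6, 9) = -3·(-2, -3), so λ = -3.
Then Q^7 v = λ^7·v = (-3)^7·(-2, -3) = -2187·(-2, -3) = (4374, 6561).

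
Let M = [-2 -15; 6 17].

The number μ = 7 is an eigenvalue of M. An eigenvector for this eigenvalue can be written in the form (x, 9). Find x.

-15

We need (M - 7I)v = 0.
M - 7I = [[-9, -15], [6, 10]].
Row 1: (-9)·x + (-15)·9 = 0
Row 2: (6)·x + (10)·9 = 0
Solving gives x = -15.
Check: M·(-15, 9) = (-105, 63) = 7·(-15, 9).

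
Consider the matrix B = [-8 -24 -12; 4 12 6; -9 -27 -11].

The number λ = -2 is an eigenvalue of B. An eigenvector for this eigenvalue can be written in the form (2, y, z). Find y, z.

-1, 1

We need (B + 2I)v = 0.
B + 2I = [[-6, -24, -12], [4, 14, 6], [-9, -27, -9]].
Row 1: (-6)·2 + (-24)·y + (-12)·z = 0
Row 2: (4)·2 + (14)·y + (6)·z = 0
Row 3: (-9)·2 + (-27)·y + (-9)·z = 0
Solving gives y = -1, z = 1.
Check: B·(2, -1, 1) = (-4, 2, -2) = -2·(2, -1, 1).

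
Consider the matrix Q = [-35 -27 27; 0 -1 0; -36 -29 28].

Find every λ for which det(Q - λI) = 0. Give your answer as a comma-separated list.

-8, -1, 1

The characteristic polynomial is p(λ) = det(λI - Q).
Expanding the 3×3 determinant: p(λ) = λ^3 + 8λ^2 - λ - 8.
Rational-root test: λ = -1 gives p(-1) = 0.
Dividing by (λ + 1) leaves λ^2 + 7λ - 8.
The quadratic factors as (λ + 8)·(λ - 1).
Eigenvalues: -8, -1, 1.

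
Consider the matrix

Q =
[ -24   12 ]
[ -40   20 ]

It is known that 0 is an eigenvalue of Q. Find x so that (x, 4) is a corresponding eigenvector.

2

We need (Q)v = 0.
Q = [[-24, 12], [-40, 20]].
Row 1: (-24)·x + (12)·4 = 0
Row 2: (-40)·x + (20)·4 = 0
Solving gives x = 2.
Check: Q·(2, 4) = (0, 0) = 0·(2, 4).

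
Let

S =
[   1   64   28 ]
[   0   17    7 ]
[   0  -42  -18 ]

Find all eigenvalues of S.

Set up det(rI - S) = 0.
Expanding along the first row, p(r) = r^3 - 13r + 12.
Rational-root test: r = 1 gives p(1) = 0.
Dividing by (r - 1) leaves r^2 + r - 12.
The quadratic factors as (r + 4)·(r - 3).
Eigenvalues: -4, 1, 3.

-4, 1, 3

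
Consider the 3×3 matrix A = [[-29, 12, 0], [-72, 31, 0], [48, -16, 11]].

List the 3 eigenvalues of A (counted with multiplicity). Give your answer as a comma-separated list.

-5, 7, 11

Compute the characteristic polynomial p(λ) = det(λI - A).
Expanding along the first row, p(λ) = λ^3 - 13λ^2 - 13λ + 385.
Since p(-5) = 0, λ = -5 is a root.
Dividing by (λ + 5) leaves λ^2 - 18λ + 77.
The quadratic factors as (λ - 7)·(λ - 11).
Eigenvalues: -5, 7, 11.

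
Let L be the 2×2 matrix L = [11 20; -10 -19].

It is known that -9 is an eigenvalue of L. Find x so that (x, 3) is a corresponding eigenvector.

-3

We need (L + 9I)v = 0.
L + 9I = [[20, 20], [-10, -10]].
Row 1: (20)·x + (20)·3 = 0
Row 2: (-10)·x + (-10)·3 = 0
Solving gives x = -3.
Check: L·(-3, 3) = (27, -27) = -9·(-3, 3).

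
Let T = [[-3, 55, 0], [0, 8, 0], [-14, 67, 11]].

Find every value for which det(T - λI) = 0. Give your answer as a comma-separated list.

-3, 8, 11

Compute the characteristic polynomial p(λ) = det(λI - T).
Expanding along the first row, p(λ) = λ^3 - 16λ^2 + 31λ + 264.
Rational-root test: λ = 8 gives p(8) = 0.
Factor out (λ - 8): p(λ) = (λ - 8)·(λ^2 - 8λ - 33).
The quadratic factors as (λ + 3)·(λ - 11).
Eigenvalues: -3, 8, 11.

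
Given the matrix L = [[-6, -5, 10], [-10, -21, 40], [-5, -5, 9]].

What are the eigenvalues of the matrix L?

Compute the characteristic polynomial p(s) = det(sI - L).
Expanding along the first row, p(s) = s^3 + 18s^2 + 83s + 66.
Try s = -1: p(-1) = 0, so -1 is a root.
Factor out (s + 1): p(s) = (s + 1)·(s^2 + 17s + 66).
The quadratic factors as (s + 11)·(s + 6).
Eigenvalues: -11, -6, -1.

-11, -6, -1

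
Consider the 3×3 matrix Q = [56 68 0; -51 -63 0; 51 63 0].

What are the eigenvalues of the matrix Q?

-12, 0, 5

Set up det(μI - Q) = 0.
Cofactor expansion gives p(μ) = μ^3 + 7μ^2 - 60μ.
Try μ = 5: p(5) = 0, so 5 is a root.
Dividing by (μ - 5) leaves μ^2 + 12μ.
The quadratic factors as (μ + 12)·μ.
Eigenvalues: -12, 0, 5.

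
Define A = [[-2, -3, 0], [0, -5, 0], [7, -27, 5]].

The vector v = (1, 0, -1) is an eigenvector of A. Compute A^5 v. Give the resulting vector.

(-32, 0, 32)

First find the eigenvalue: Av = (-2, 0, 2) = -2·(1, 0, -1), so λ = -2.
Then A^5 v = λ^5·v = (-2)^5·(1, 0, -1) = -32·(1, 0, -1) = (-32, 0, 32).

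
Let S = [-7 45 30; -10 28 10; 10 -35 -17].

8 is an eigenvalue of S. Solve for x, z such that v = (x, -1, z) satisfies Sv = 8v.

-1, 1

We need (S - 8I)v = 0.
S - 8I = [[-15, 45, 30], [-10, 20, 10], [10, -35, -25]].
Row 1: (-15)·x + (45)·-1 + (30)·z = 0
Row 2: (-10)·x + (20)·-1 + (10)·z = 0
Row 3: (10)·x + (-35)·-1 + (-25)·z = 0
Solving gives x = -1, z = 1.
Check: S·(-1, -1, 1) = (-8, -8, 8) = 8·(-1, -1, 1).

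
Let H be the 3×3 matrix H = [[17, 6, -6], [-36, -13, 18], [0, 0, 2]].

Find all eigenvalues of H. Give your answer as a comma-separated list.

-1, 2, 5

Set up det(tI - H) = 0.
Expanding the 3×3 determinant: p(t) = t^3 - 6t^2 + 3t + 10.
Try t = -1: p(-1) = 0, so -1 is a root.
Factor out (t + 1): p(t) = (t + 1)·(t^2 - 7t + 10).
The quadratic factors as (t - 2)·(t - 5).
Eigenvalues: -1, 2, 5.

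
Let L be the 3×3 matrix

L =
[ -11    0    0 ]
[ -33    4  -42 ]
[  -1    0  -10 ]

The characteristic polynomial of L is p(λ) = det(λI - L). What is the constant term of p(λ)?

p(λ) = λ^3 + 17λ^2 + 26λ - 440.
The constant term is -440.

-440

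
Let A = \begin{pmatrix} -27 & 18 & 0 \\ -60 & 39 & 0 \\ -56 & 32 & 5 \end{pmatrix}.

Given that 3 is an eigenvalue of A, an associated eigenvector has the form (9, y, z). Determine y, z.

15, 12

We need (A - 3I)v = 0.
A - 3I = [[-30, 18, 0], [-60, 36, 0], [-56, 32, 2]].
Row 1: (-30)·9 + (18)·y + (0)·z = 0
Row 2: (-60)·9 + (36)·y + (0)·z = 0
Row 3: (-56)·9 + (32)·y + (2)·z = 0
Solving gives y = 15, z = 12.
Check: A·(9, 15, 12) = (27, 45, 36) = 3·(9, 15, 12).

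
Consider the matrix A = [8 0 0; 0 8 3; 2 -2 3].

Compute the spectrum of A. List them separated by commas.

The characteristic polynomial is p(t) = det(tI - A).
Cofactor expansion gives p(t) = t^3 - 19t^2 + 118t - 240.
Rational-root test: t = 5 gives p(5) = 0.
Dividing by (t - 5) leaves t^2 - 14t + 48.
The quadratic factors as (t - 6)·(t - 8).
Eigenvalues: 5, 6, 8.

5, 6, 8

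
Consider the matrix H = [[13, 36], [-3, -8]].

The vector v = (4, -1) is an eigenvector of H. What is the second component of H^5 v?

First find the eigenvalue: Hv = (16, -4) = 4·(4, -1), so λ = 4.
Then H^5 v = λ^5·v = 4^5·(4, -1) = 1024·(4, -1) = (4096, -1024).

-1024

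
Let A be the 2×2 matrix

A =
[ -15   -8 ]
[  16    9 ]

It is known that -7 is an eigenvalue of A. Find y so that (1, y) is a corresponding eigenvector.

-1

We need (A + 7I)v = 0.
A + 7I = [[-8, -8], [16, 16]].
Row 1: (-8)·1 + (-8)·y = 0
Row 2: (16)·1 + (16)·y = 0
Solving gives y = -1.
Check: A·(1, -1) = (-7, 7) = -7·(1, -1).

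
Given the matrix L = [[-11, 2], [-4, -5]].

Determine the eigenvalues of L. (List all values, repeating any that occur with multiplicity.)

-9, -7

det(L - rI) = (-11 - r)(-5 - r) - (2)·(-4) = r^2 + 16r + 63.
This factors as (r + 9)·(r + 7) = 0.
Eigenvalues: -9, -7.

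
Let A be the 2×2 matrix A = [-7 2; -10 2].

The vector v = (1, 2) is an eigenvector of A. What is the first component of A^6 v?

729

First find the eigenvalue: Av = (-3, -6) = -3·(1, 2), so λ = -3.
Then A^6 v = λ^6·v = (-3)^6·(1, 2) = 729·(1, 2) = (729, 1458).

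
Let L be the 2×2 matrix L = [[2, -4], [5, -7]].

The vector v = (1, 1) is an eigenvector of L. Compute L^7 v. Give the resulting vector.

(-128, -128)

First find the eigenvalue: Lv = (-2, -2) = -2·(1, 1), so λ = -2.
Then L^7 v = λ^7·v = (-2)^7·(1, 1) = -128·(1, 1) = (-128, -128).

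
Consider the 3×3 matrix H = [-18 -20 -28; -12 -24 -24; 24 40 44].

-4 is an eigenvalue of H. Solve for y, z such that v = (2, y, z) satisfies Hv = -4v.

0, -1

We need (H + 4I)v = 0.
H + 4I = [[-14, -20, -28], [-12, -20, -24], [24, 40, 48]].
Row 1: (-14)·2 + (-20)·y + (-28)·z = 0
Row 2: (-12)·2 + (-20)·y + (-24)·z = 0
Row 3: (24)·2 + (40)·y + (48)·z = 0
Solving gives y = 0, z = -1.
Check: H·(2, 0, -1) = (-8, 0, 4) = -4·(2, 0, -1).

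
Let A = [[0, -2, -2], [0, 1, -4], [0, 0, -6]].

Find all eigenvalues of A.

-6, 0, 1

A is upper triangular, so its eigenvalues are the diagonal entries.
Diagonal: 0, 1, -6.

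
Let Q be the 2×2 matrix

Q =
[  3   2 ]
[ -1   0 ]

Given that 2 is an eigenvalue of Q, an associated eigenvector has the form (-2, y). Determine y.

1

We need (Q - 2I)v = 0.
Q - 2I = [[1, 2], [-1, -2]].
Row 1: (1)·-2 + (2)·y = 0
Row 2: (-1)·-2 + (-2)·y = 0
Solving gives y = 1.
Check: Q·(-2, 1) = (-4, 2) = 2·(-2, 1).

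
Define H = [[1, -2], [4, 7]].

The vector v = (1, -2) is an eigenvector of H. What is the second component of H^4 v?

First find the eigenvalue: Hv = (5, -10) = 5·(1, -2), so λ = 5.
Then H^4 v = λ^4·v = 5^4·(1, -2) = 625·(1, -2) = (625, -1250).

-1250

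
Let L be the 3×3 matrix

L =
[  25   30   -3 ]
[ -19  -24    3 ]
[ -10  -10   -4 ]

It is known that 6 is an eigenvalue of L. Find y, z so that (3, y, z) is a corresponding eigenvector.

-2, -1

We need (L - 6I)v = 0.
L - 6I = [[19, 30, -3], [-19, -30, 3], [-10, -10, -10]].
Row 1: (19)·3 + (30)·y + (-3)·z = 0
Row 2: (-19)·3 + (-30)·y + (3)·z = 0
Row 3: (-10)·3 + (-10)·y + (-10)·z = 0
Solving gives y = -2, z = -1.
Check: L·(3, -2, -1) = (18, -12, -6) = 6·(3, -2, -1).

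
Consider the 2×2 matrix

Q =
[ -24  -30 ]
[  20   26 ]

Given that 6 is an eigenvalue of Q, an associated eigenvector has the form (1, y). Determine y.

-1

We need (Q - 6I)v = 0.
Q - 6I = [[-30, -30], [20, 20]].
Row 1: (-30)·1 + (-30)·y = 0
Row 2: (20)·1 + (20)·y = 0
Solving gives y = -1.
Check: Q·(1, -1) = (6, -6) = 6·(1, -1).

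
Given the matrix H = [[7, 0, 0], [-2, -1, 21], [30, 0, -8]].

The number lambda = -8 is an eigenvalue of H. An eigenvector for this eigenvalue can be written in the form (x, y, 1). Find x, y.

We need (H + 8I)v = 0.
H + 8I = [[15, 0, 0], [-2, 7, 21], [30, 0, 0]].
Row 1: (15)·x + (0)·y + (0)·1 = 0
Row 2: (-2)·x + (7)·y + (21)·1 = 0
Row 3: (30)·x + (0)·y + (0)·1 = 0
Solving gives x = 0, y = -3.
Check: H·(0, -3, 1) = (0, 24, -8) = -8·(0, -3, 1).

0, -3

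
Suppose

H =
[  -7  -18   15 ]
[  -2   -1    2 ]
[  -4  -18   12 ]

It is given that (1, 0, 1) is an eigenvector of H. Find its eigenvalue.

8

Compute Hv: H·(1, 0, 1) = (8, 0, 8).
Since Hv = λv, compare component 1: 8 = λ·1, so λ = 8.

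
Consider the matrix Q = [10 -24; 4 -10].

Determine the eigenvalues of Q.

det(Q - tI) = (10 - t)(-10 - t) - (-24)·(4) = t^2 - 4.
This factors as (t + 2)·(t - 2) = 0.
Eigenvalues: -2, 2.

-2, 2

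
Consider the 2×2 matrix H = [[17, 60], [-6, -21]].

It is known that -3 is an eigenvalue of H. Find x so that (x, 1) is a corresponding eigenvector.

We need (H + 3I)v = 0.
H + 3I = [[20, 60], [-6, -18]].
Row 1: (20)·x + (60)·1 = 0
Row 2: (-6)·x + (-18)·1 = 0
Solving gives x = -3.
Check: H·(-3, 1) = (9, -3) = -3·(-3, 1).

-3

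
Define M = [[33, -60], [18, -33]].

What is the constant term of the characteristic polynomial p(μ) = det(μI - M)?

p(0) = det(0·I − M) = det(−M) = (−1)^2·det(M).
det(M) = -9, so p(0) = -9.

-9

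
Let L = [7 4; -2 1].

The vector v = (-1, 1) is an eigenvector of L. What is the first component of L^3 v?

First find the eigenvalue: Lv = (-3, 3) = 3·(-1, 1), so λ = 3.
Then L^3 v = λ^3·v = 3^3·(-1, 1) = 27·(-1, 1) = (-27, 27).

-27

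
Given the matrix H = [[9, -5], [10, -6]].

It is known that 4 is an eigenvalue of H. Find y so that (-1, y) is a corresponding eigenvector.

-1

We need (H - 4I)v = 0.
H - 4I = [[5, -5], [10, -10]].
Row 1: (5)·-1 + (-5)·y = 0
Row 2: (10)·-1 + (-10)·y = 0
Solving gives y = -1.
Check: H·(-1, -1) = (-4, -4) = 4·(-1, -1).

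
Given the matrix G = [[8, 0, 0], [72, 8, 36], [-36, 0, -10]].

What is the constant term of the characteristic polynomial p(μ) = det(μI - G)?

p(0) = det(0·I − G) = det(−G) = (−1)^3·det(G).
det(G) = -640, so p(0) = 640.

640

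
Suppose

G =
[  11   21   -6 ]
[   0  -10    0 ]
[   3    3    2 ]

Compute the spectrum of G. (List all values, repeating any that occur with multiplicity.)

-10, 5, 8

The characteristic polynomial is p(μ) = det(μI - G).
Cofactor expansion gives p(μ) = μ^3 - 3μ^2 - 90μ + 400.
Rational-root test: μ = 5 gives p(5) = 0.
Factor out (μ - 5): p(μ) = (μ - 5)·(μ^2 + 2μ - 80).
The quadratic factors as (μ + 10)·(μ - 8).
Eigenvalues: -10, 5, 8.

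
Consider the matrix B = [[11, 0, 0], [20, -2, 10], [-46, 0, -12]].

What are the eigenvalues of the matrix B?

-12, -2, 11

Set up det(rI - B) = 0.
Expanding the 3×3 determinant: p(r) = r^3 + 3r^2 - 130r - 264.
Try r = 11: p(11) = 0, so 11 is a root.
Dividing by (r - 11) leaves r^2 + 14r + 24.
The quadratic factors as (r + 12)·(r + 2).
Eigenvalues: -12, -2, 11.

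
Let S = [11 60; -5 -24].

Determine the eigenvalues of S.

det(S - tI) = (11 - t)(-24 - t) - (60)·(-5) = t^2 + 13t + 36.
This factors as (t + 9)·(t + 4) = 0.
Eigenvalues: -9, -4.

-9, -4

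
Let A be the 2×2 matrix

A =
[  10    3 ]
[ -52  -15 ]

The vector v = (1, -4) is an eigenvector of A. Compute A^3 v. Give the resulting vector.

First find the eigenvalue: Av = (-2, 8) = -2·(1, -4), so λ = -2.
Then A^3 v = λ^3·v = (-2)^3·(1, -4) = -8·(1, -4) = (-8, 32).

(-8, 32)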